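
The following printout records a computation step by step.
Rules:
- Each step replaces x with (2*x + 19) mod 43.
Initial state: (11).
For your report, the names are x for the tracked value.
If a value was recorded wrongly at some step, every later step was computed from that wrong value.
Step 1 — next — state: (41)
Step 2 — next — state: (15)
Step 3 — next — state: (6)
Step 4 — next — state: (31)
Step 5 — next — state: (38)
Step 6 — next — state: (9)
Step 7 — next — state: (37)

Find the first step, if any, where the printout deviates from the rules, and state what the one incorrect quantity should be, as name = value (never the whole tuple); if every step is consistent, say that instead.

no error

Recomputing the run from the initial state:
step 1: x = 41
step 2: x = 15
step 3: x = 6
step 4: x = 31
step 5: x = 38
step 6: x = 9
step 7: x = 37
This matches the printout at every step.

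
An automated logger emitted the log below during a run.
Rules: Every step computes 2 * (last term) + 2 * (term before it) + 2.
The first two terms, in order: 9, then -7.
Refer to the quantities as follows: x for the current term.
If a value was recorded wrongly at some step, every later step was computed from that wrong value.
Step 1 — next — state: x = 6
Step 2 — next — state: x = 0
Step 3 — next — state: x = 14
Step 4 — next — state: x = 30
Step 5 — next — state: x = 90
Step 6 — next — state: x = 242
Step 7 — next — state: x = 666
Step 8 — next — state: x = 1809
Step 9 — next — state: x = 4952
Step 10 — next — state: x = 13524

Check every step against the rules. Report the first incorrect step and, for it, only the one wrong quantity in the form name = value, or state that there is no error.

Recomputing the run from the initial state:
step 1: x = 6
step 2: x = 0
step 3: x = 14
step 4: x = 30
step 5: x = 90
step 6: x = 242
step 7: x = 666
step 8: x = 1818
step 9: x = 4970
step 10: x = 13578
The first disagreement with the log is at step 8, where the value should be x = 1818.

step 8, x = 1818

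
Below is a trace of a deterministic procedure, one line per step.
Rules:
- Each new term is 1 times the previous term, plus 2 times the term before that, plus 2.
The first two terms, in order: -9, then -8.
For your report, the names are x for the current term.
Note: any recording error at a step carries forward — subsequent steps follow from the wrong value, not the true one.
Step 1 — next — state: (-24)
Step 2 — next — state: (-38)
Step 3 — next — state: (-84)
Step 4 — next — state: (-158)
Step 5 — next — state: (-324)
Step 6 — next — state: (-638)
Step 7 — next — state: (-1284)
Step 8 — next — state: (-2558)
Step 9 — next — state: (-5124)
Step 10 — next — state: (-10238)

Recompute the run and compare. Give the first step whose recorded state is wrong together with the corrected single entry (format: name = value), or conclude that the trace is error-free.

no error

Recomputing the run from the initial state:
step 1: x = -24
step 2: x = -38
step 3: x = -84
step 4: x = -158
step 5: x = -324
step 6: x = -638
step 7: x = -1284
step 8: x = -2558
step 9: x = -5124
step 10: x = -10238
This matches the trace at every step.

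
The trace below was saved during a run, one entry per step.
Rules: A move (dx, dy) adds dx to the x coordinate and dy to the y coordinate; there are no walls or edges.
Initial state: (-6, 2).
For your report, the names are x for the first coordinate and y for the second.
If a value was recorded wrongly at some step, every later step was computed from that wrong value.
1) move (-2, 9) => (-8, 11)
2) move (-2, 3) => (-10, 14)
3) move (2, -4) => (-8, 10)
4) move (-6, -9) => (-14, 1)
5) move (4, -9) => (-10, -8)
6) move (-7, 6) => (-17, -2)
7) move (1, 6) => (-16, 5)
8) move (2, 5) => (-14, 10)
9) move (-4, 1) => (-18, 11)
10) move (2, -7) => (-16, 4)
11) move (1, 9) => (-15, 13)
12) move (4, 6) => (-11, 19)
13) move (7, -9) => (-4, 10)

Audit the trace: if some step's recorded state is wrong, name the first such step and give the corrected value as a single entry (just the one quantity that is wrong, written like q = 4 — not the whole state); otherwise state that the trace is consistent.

step 7, y = 4

step 1: x = -6 + (-2) = -8, y = 2 + (9) = 11 -> consistent with the trace
step 2: x = -8 + (-2) = -10, y = 11 + (3) = 14 -> verified
step 3: x = -10 + (2) = -8, y = 14 + (-4) = 10 -> confirmed correct
step 4: x = -8 + (-6) = -14, y = 10 + (-9) = 1 -> matches
step 5: x = -14 + (4) = -10, y = 1 + (-9) = -8 -> exactly as logged
step 6: x = -10 + (-7) = -17, y = -8 + (6) = -2 -> same as recorded
step 7: x = -17 + (1) = -16, y = -2 + (6) = 4 -> the recorded entry deviates here
First incorrect step: 7; the correct value is y = 4.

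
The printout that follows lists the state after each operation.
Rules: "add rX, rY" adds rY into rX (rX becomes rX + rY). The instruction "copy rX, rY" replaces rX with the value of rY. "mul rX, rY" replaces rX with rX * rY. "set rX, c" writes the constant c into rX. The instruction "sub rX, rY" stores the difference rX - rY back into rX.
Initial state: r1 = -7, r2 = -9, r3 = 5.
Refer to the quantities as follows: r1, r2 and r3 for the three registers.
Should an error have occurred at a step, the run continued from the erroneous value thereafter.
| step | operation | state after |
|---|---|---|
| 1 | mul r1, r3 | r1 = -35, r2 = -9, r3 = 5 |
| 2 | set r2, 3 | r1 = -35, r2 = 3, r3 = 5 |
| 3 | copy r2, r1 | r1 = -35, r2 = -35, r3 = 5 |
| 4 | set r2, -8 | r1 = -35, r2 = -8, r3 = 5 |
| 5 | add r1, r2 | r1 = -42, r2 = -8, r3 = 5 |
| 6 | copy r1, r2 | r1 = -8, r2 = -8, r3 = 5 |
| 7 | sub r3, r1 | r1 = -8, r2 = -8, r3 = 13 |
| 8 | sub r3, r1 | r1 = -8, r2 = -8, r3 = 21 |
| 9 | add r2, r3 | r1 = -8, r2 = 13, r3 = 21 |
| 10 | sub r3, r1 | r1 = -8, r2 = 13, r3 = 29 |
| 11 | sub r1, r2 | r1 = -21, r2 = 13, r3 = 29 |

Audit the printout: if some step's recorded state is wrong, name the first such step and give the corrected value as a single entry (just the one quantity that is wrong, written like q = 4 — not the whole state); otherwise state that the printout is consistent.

Recomputing the run from the initial state:
step 1: r1 = -35, r2 = -9, r3 = 5
step 2: r1 = -35, r2 = 3, r3 = 5
step 3: r1 = -35, r2 = -35, r3 = 5
step 4: r1 = -35, r2 = -8, r3 = 5
step 5: r1 = -43, r2 = -8, r3 = 5
step 6: r1 = -8, r2 = -8, r3 = 5
step 7: r1 = -8, r2 = -8, r3 = 13
step 8: r1 = -8, r2 = -8, r3 = 21
step 9: r1 = -8, r2 = 13, r3 = 21
step 10: r1 = -8, r2 = 13, r3 = 29
step 11: r1 = -21, r2 = 13, r3 = 29
The first disagreement with the printout is at step 5, where the value should be r1 = -43.

step 5, r1 = -43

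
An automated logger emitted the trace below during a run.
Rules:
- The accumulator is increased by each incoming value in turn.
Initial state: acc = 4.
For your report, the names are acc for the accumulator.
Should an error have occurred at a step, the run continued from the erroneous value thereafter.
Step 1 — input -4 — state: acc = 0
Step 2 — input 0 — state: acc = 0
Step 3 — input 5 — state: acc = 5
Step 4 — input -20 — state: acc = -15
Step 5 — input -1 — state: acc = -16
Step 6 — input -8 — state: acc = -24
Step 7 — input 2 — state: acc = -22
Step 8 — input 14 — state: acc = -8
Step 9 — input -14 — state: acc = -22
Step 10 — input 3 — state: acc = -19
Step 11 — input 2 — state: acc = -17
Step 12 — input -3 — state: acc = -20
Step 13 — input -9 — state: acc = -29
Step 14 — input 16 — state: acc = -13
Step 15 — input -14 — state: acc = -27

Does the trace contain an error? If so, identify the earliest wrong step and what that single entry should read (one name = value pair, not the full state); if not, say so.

1. acc = 4 + -4 = 0 (confirmed correct)
2. acc = 0 + 0 = 0 (matches)
3. acc = 0 + 5 = 5 (consistent with the trace)
4. acc = 5 + -20 = -15 (confirmed correct)
5. acc = -15 + -1 = -16 (agrees with the trace)
6. acc = -16 + -8 = -24 (confirmed correct)
7. acc = -24 + 2 = -22 (matches)
8. acc = -22 + 14 = -8 (matches)
9. acc = -8 + -14 = -22 (agrees with the trace)
10. acc = -22 + 3 = -19 (verified)
11. acc = -19 + 2 = -17 (in agreement)
12. acc = -17 + -3 = -20 (in agreement)
13. acc = -20 + -9 = -29 (no discrepancy)
14. acc = -29 + 16 = -13 (consistent with the trace)
15. acc = -13 + -14 = -27 (consistent with the trace)
Every step is consistent.

no error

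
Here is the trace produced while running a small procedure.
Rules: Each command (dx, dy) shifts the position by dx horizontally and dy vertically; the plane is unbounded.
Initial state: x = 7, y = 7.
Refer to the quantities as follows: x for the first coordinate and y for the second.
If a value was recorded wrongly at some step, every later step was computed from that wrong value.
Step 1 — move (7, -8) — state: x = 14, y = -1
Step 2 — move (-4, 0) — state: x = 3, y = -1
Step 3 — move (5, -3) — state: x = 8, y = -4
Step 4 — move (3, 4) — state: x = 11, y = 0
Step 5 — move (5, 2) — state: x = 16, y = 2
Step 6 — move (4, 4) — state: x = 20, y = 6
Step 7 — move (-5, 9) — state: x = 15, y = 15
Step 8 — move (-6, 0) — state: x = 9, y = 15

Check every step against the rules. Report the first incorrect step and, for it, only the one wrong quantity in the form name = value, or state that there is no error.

step 2, x = 10

1. x = 7 + (7) = 14, y = 7 + (-8) = -1 (exactly as logged)
2. x = 14 + (-4) = 10, y = -1 + (0) = -1 (the trace disagrees here)
The earliest wrong entry is at step 2: it should read x = 10.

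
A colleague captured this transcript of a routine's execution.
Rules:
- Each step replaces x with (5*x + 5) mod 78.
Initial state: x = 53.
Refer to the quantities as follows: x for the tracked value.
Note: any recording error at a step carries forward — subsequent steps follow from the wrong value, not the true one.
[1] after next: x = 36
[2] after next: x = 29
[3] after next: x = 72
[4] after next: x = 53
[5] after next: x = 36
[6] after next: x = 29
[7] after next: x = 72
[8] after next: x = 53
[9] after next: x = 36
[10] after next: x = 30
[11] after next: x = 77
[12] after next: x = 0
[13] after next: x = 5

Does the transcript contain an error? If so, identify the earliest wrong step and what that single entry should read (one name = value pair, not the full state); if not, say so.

Recomputing the run from the initial state:
step 1: x = 36
step 2: x = 29
step 3: x = 72
step 4: x = 53
step 5: x = 36
step 6: x = 29
step 7: x = 72
step 8: x = 53
step 9: x = 36
step 10: x = 29
step 11: x = 72
step 12: x = 53
step 13: x = 36
The first disagreement with the transcript is at step 10, where the value should be x = 29.

step 10, x = 29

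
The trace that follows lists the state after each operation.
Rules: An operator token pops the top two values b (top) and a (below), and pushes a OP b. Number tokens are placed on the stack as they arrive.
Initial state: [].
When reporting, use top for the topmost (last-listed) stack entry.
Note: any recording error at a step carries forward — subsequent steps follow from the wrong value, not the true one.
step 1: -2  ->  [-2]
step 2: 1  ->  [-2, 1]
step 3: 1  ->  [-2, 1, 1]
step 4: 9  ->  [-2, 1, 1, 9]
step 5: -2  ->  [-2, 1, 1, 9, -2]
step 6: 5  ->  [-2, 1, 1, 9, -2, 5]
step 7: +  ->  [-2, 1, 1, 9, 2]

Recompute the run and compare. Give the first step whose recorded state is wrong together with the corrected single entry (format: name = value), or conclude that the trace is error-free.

Recomputing the run from the initial state:
step 1: [-2]
step 2: [-2, 1]
step 3: [-2, 1, 1]
step 4: [-2, 1, 1, 9]
step 5: [-2, 1, 1, 9, -2]
step 6: [-2, 1, 1, 9, -2, 5]
step 7: [-2, 1, 1, 9, 3]
The first disagreement with the trace is at step 7, where the value should be top = 3.

step 7, top = 3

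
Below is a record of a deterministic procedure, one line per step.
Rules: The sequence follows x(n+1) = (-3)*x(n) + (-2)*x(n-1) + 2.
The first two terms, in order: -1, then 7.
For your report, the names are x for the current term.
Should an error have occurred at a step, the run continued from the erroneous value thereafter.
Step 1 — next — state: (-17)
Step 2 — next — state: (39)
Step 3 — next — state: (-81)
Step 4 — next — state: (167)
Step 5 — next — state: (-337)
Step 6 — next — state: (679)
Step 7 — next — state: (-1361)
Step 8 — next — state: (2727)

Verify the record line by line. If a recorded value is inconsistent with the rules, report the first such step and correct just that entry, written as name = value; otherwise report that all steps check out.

no error

Step 1: x = -3*(7) + (-2)*(-1) + (2) = -17 — in agreement.
Step 2: x = -3*(-17) + (-2)*(7) + (2) = 39 — confirmed correct.
Step 3: x = -3*(39) + (-2)*(-17) + (2) = -81 — in agreement.
Step 4: x = -3*(-81) + (-2)*(39) + (2) = 167 — matches.
Step 5: x = -3*(167) + (-2)*(-81) + (2) = -337 — same as recorded.
Step 6: x = -3*(-337) + (-2)*(167) + (2) = 679 — exactly as logged.
Step 7: x = -3*(679) + (-2)*(-337) + (2) = -1361 — confirmed correct.
Step 8: x = -3*(-1361) + (-2)*(679) + (2) = 2727 — same as recorded.
All steps check out; nothing to correct.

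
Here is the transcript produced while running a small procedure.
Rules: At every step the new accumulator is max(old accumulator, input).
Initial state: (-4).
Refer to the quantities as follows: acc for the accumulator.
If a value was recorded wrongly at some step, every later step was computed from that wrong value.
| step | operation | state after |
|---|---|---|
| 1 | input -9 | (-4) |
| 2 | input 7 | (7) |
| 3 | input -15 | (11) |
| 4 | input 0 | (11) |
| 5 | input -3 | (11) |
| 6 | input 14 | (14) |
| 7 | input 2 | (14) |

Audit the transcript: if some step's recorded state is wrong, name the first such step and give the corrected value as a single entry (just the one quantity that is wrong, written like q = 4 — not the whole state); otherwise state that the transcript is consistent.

step 3, acc = 7

Recomputing the run from the initial state:
step 1: acc = -4
step 2: acc = 7
step 3: acc = 7
step 4: acc = 7
step 5: acc = 7
step 6: acc = 14
step 7: acc = 14
The first disagreement with the transcript is at step 3, where the value should be acc = 7.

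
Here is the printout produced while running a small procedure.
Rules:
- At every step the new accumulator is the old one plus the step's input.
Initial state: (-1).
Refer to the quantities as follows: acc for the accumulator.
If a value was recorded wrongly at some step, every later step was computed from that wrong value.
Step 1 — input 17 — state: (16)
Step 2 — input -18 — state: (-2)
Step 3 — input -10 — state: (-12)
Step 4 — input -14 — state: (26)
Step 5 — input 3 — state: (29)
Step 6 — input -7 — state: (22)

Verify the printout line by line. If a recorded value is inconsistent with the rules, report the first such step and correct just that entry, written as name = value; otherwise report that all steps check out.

step 4, acc = -26

Recomputing the run from the initial state:
step 1: acc = 16
step 2: acc = -2
step 3: acc = -12
step 4: acc = -26
step 5: acc = -23
step 6: acc = -30
The first disagreement with the printout is at step 4, where the value should be acc = -26.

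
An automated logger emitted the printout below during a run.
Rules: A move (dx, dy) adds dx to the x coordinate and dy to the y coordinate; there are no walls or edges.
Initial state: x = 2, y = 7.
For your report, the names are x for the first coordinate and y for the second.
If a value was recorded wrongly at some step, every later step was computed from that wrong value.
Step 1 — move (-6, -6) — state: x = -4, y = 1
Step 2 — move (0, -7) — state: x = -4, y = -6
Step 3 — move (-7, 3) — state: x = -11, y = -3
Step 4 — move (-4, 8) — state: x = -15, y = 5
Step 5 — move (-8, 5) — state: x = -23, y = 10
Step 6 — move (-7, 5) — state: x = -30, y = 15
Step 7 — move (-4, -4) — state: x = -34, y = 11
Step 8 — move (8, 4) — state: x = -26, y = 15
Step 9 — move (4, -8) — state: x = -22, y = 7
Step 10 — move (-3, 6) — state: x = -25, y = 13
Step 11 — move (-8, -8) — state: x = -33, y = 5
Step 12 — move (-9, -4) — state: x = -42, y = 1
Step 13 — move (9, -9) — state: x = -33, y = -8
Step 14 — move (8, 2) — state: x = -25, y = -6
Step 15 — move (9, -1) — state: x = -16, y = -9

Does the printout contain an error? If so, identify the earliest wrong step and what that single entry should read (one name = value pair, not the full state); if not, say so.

step 15, y = -7

Step 1: x = 2 + (-6) = -4, y = 7 + (-6) = 1 — checks out.
Step 2: x = -4 + (0) = -4, y = 1 + (-7) = -6 — same as recorded.
Step 3: x = -4 + (-7) = -11, y = -6 + (3) = -3 — same as recorded.
Step 4: x = -11 + (-4) = -15, y = -3 + (8) = 5 — confirmed correct.
Step 5: x = -15 + (-8) = -23, y = 5 + (5) = 10 — matches.
Step 6: x = -23 + (-7) = -30, y = 10 + (5) = 15 — in agreement.
Step 7: x = -30 + (-4) = -34, y = 15 + (-4) = 11 — same as recorded.
Step 8: x = -34 + (8) = -26, y = 11 + (4) = 15 — agrees with the printout.
Step 9: x = -26 + (4) = -22, y = 15 + (-8) = 7 — matches.
Step 10: x = -22 + (-3) = -25, y = 7 + (6) = 13 — verified.
Step 11: x = -25 + (-8) = -33, y = 13 + (-8) = 5 — agrees with the printout.
Step 12: x = -33 + (-9) = -42, y = 5 + (-4) = 1 — checks out.
Step 13: x = -42 + (9) = -33, y = 1 + (-9) = -8 — verified.
Step 14: x = -33 + (8) = -25, y = -8 + (2) = -6 — matches.
Step 15: x = -25 + (9) = -16, y = -6 + (-1) = -7 — this is not what the printout shows.
Conclusion: step 15 carries the first error; the entry should be y = -7.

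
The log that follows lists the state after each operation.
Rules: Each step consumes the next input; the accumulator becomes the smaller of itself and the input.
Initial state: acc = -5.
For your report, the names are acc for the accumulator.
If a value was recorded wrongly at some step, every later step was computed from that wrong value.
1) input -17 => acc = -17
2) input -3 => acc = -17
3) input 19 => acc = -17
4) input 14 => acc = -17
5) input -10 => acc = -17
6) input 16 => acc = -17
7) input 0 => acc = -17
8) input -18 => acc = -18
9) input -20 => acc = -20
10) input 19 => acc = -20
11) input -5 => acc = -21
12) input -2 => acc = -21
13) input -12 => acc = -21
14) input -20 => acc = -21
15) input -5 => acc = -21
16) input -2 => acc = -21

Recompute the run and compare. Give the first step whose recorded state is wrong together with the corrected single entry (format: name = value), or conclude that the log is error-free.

step 11, acc = -20

step 1: acc = min(-5, -17) = -17 -> in agreement
step 2: acc = min(-17, -3) = -17 -> checks out
step 3: acc = min(-17, 19) = -17 -> checks out
step 4: acc = min(-17, 14) = -17 -> consistent with the log
step 5: acc = min(-17, -10) = -17 -> same as recorded
step 6: acc = min(-17, 16) = -17 -> consistent with the log
step 7: acc = min(-17, 0) = -17 -> confirmed correct
step 8: acc = min(-17, -18) = -18 -> exactly as logged
step 9: acc = min(-18, -20) = -20 -> checks out
step 10: acc = min(-20, 19) = -20 -> exactly as logged
step 11: acc = min(-20, -5) = -20 -> the log disagrees here
The earliest wrong entry is at step 11: it should read acc = -20.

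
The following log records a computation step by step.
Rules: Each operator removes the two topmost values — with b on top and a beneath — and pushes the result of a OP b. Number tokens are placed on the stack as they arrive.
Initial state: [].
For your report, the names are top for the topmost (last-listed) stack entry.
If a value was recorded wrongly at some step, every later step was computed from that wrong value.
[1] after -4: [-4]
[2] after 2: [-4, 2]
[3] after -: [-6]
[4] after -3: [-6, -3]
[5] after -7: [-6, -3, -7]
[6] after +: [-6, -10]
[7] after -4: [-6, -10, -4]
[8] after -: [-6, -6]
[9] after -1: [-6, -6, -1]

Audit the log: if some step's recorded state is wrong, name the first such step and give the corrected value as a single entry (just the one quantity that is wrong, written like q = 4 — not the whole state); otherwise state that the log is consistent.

no error

Recomputing the run from the initial state:
step 1: [-4]
step 2: [-4, 2]
step 3: [-6]
step 4: [-6, -3]
step 5: [-6, -3, -7]
step 6: [-6, -10]
step 7: [-6, -10, -4]
step 8: [-6, -6]
step 9: [-6, -6, -1]
This matches the log at every step.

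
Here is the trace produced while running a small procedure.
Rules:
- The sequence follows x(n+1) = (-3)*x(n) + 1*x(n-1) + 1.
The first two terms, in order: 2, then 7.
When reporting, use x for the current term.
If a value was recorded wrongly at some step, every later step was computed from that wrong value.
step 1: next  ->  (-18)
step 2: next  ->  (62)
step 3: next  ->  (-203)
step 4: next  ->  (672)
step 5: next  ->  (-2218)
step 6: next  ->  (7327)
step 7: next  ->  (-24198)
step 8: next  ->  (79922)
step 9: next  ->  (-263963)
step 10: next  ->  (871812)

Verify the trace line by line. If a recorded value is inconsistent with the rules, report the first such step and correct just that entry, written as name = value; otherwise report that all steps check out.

Recomputing the run from the initial state:
step 1: x = -18
step 2: x = 62
step 3: x = -203
step 4: x = 672
step 5: x = -2218
step 6: x = 7327
step 7: x = -24198
step 8: x = 79922
step 9: x = -263963
step 10: x = 871812
This matches the trace at every step.

no error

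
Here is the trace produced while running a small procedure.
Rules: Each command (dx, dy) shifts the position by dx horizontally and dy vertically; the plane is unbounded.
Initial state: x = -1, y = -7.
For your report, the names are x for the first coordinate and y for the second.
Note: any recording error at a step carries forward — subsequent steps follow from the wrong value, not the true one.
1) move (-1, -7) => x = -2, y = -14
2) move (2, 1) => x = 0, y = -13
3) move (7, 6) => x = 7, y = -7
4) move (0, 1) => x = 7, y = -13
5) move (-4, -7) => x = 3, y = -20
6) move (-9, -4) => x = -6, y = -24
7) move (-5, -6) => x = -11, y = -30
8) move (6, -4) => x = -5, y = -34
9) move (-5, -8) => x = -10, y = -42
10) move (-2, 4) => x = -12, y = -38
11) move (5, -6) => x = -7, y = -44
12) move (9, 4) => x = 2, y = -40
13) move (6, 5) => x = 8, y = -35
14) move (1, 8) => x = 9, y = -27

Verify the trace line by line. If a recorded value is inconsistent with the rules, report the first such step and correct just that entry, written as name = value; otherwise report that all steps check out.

step 4, y = -6

Recomputing the run from the initial state:
step 1: x = -2, y = -14
step 2: x = 0, y = -13
step 3: x = 7, y = -7
step 4: x = 7, y = -6
step 5: x = 3, y = -13
step 6: x = -6, y = -17
step 7: x = -11, y = -23
step 8: x = -5, y = -27
step 9: x = -10, y = -35
step 10: x = -12, y = -31
step 11: x = -7, y = -37
step 12: x = 2, y = -33
step 13: x = 8, y = -28
step 14: x = 9, y = -20
The first disagreement with the trace is at step 4, where the value should be y = -6.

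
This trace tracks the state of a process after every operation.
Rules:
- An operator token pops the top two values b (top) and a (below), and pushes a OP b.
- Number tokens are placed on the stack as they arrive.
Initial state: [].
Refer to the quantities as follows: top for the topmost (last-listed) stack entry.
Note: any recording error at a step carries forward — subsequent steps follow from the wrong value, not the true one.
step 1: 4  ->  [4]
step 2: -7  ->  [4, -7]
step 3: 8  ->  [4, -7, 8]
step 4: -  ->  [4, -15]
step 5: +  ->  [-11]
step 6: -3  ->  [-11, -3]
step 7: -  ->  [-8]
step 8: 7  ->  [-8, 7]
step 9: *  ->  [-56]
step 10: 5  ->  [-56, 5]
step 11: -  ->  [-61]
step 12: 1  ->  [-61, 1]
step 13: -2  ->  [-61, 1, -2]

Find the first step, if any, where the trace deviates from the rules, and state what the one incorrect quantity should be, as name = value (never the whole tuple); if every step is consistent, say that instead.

1. push 4: top = 4 (matches)
2. push -7: top = -7 (no discrepancy)
3. push 8: top = 8 (consistent with the trace)
4. -7 - 8 = -15 (verified)
5. 4 + -15 = -11 (verified)
6. push -3: top = -3 (exactly as logged)
7. -11 - -3 = -8 (consistent with the trace)
8. push 7: top = 7 (consistent with the trace)
9. -8 * 7 = -56 (confirmed correct)
10. push 5: top = 5 (in agreement)
11. -56 - 5 = -61 (agrees with the trace)
12. push 1: top = 1 (matches)
13. push -2: top = -2 (checks out)
All steps check out; nothing to correct.

no error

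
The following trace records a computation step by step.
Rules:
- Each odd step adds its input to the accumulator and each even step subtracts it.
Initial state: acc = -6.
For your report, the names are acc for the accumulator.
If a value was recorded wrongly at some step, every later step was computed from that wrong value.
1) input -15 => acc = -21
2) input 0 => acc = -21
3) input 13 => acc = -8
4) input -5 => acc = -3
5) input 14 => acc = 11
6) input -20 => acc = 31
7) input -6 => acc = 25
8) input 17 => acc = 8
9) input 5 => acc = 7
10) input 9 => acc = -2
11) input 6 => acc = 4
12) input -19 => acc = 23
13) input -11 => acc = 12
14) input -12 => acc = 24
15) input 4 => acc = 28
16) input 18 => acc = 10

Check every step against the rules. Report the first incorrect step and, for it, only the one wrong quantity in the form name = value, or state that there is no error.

step 9, acc = 13

Recomputing the run from the initial state:
step 1: acc = -21
step 2: acc = -21
step 3: acc = -8
step 4: acc = -3
step 5: acc = 11
step 6: acc = 31
step 7: acc = 25
step 8: acc = 8
step 9: acc = 13
step 10: acc = 4
step 11: acc = 10
step 12: acc = 29
step 13: acc = 18
step 14: acc = 30
step 15: acc = 34
step 16: acc = 16
The first disagreement with the trace is at step 9, where the value should be acc = 13.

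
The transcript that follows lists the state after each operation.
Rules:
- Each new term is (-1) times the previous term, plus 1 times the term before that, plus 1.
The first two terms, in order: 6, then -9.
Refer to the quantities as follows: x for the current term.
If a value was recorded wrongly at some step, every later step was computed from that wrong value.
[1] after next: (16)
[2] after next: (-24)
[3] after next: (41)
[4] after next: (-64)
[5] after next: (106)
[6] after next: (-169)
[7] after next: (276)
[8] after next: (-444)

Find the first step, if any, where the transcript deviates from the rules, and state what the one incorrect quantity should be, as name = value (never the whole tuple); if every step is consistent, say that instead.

Recomputing the run from the initial state:
step 1: x = 16
step 2: x = -24
step 3: x = 41
step 4: x = -64
step 5: x = 106
step 6: x = -169
step 7: x = 276
step 8: x = -444
This matches the transcript at every step.

no error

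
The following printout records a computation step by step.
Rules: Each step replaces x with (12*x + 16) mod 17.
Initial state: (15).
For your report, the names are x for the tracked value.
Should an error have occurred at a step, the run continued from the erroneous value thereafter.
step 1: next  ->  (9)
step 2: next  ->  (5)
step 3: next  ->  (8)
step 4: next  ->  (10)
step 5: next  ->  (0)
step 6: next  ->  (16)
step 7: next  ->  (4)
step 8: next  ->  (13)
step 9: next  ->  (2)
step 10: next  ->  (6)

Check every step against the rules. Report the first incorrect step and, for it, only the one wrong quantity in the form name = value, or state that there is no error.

Recomputing the run from the initial state:
step 1: x = 9
step 2: x = 5
step 3: x = 8
step 4: x = 10
step 5: x = 0
step 6: x = 16
step 7: x = 4
step 8: x = 13
step 9: x = 2
step 10: x = 6
This matches the printout at every step.

no error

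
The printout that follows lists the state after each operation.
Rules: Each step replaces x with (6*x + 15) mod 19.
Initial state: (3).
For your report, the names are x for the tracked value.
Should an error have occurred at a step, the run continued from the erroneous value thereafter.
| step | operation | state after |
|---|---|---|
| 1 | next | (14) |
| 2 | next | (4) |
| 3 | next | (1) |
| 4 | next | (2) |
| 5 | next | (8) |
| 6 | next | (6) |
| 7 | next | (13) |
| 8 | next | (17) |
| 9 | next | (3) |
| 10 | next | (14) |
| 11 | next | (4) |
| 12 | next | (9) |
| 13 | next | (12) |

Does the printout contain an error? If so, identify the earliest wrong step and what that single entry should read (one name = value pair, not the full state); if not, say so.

Step 1: x = (6*3 + 15) mod 19 = 14 — checks out.
Step 2: x = (6*14 + 15) mod 19 = 4 — agrees with the printout.
Step 3: x = (6*4 + 15) mod 19 = 1 — consistent with the printout.
Step 4: x = (6*1 + 15) mod 19 = 2 — verified.
Step 5: x = (6*2 + 15) mod 19 = 8 — consistent with the printout.
Step 6: x = (6*8 + 15) mod 19 = 6 — no discrepancy.
Step 7: x = (6*6 + 15) mod 19 = 13 — matches.
Step 8: x = (6*13 + 15) mod 19 = 17 — same as recorded.
Step 9: x = (6*17 + 15) mod 19 = 3 — same as recorded.
Step 10: x = (6*3 + 15) mod 19 = 14 — in agreement.
Step 11: x = (6*14 + 15) mod 19 = 4 — same as recorded.
Step 12: x = (6*4 + 15) mod 19 = 1 — a discrepancy with the printout.
First deviation found at step 12; the corrected entry is x = 1.

step 12, x = 1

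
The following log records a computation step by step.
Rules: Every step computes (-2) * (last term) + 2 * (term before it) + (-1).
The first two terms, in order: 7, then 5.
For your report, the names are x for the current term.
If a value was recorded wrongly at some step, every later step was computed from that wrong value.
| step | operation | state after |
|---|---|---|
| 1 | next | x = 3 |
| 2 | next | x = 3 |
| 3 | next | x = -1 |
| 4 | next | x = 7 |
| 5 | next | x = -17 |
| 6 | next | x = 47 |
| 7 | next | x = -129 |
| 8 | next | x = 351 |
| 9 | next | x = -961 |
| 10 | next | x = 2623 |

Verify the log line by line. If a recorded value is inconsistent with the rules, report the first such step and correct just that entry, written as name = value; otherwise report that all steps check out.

no error

Step 1: x = -2*(5) + (2)*(7) + (-1) = 3 — in agreement.
Step 2: x = -2*(3) + (2)*(5) + (-1) = 3 — checks out.
Step 3: x = -2*(3) + (2)*(3) + (-1) = -1 — confirmed correct.
Step 4: x = -2*(-1) + (2)*(3) + (-1) = 7 — no discrepancy.
Step 5: x = -2*(7) + (2)*(-1) + (-1) = -17 — same as recorded.
Step 6: x = -2*(-17) + (2)*(7) + (-1) = 47 — agrees with the log.
Step 7: x = -2*(47) + (2)*(-17) + (-1) = -129 — agrees with the log.
Step 8: x = -2*(-129) + (2)*(47) + (-1) = 351 — confirmed correct.
Step 9: x = -2*(351) + (2)*(-129) + (-1) = -961 — matches.
Step 10: x = -2*(-961) + (2)*(351) + (-1) = 2623 — same as recorded.
All entries verified; no error found.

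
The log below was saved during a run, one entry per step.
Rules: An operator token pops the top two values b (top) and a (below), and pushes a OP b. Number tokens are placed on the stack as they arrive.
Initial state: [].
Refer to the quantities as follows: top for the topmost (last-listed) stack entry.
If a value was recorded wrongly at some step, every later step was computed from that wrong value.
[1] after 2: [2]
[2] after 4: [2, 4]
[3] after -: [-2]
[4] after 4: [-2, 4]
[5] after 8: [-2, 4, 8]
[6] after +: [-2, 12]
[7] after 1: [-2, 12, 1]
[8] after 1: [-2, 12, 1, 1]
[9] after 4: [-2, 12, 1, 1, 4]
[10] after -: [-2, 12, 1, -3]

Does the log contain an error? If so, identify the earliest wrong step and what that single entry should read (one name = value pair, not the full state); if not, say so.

Recomputing the run from the initial state:
step 1: [2]
step 2: [2, 4]
step 3: [-2]
step 4: [-2, 4]
step 5: [-2, 4, 8]
step 6: [-2, 12]
step 7: [-2, 12, 1]
step 8: [-2, 12, 1, 1]
step 9: [-2, 12, 1, 1, 4]
step 10: [-2, 12, 1, -3]
This matches the log at every step.

no error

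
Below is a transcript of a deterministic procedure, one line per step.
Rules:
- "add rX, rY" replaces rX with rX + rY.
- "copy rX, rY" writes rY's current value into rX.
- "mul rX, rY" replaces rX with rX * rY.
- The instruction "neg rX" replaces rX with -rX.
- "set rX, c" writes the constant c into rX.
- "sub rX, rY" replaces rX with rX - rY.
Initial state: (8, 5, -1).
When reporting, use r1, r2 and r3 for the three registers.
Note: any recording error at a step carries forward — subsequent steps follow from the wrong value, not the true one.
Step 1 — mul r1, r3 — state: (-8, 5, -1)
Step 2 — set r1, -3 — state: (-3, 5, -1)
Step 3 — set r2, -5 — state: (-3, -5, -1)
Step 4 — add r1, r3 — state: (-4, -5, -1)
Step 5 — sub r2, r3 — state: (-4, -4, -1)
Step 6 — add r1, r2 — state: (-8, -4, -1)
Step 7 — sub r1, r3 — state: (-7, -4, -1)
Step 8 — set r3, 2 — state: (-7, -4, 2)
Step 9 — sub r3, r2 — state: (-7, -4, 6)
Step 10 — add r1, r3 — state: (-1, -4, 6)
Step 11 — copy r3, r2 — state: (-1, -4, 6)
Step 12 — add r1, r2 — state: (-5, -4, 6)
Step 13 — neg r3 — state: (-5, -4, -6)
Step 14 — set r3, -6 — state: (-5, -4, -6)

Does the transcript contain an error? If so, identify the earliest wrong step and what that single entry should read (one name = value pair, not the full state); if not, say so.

step 11, r3 = -4

Recomputing the run from the initial state:
step 1: r1 = -8, r2 = 5, r3 = -1
step 2: r1 = -3, r2 = 5, r3 = -1
step 3: r1 = -3, r2 = -5, r3 = -1
step 4: r1 = -4, r2 = -5, r3 = -1
step 5: r1 = -4, r2 = -4, r3 = -1
step 6: r1 = -8, r2 = -4, r3 = -1
step 7: r1 = -7, r2 = -4, r3 = -1
step 8: r1 = -7, r2 = -4, r3 = 2
step 9: r1 = -7, r2 = -4, r3 = 6
step 10: r1 = -1, r2 = -4, r3 = 6
step 11: r1 = -1, r2 = -4, r3 = -4
step 12: r1 = -5, r2 = -4, r3 = -4
step 13: r1 = -5, r2 = -4, r3 = 4
step 14: r1 = -5, r2 = -4, r3 = -6
The first disagreement with the transcript is at step 11, where the value should be r3 = -4.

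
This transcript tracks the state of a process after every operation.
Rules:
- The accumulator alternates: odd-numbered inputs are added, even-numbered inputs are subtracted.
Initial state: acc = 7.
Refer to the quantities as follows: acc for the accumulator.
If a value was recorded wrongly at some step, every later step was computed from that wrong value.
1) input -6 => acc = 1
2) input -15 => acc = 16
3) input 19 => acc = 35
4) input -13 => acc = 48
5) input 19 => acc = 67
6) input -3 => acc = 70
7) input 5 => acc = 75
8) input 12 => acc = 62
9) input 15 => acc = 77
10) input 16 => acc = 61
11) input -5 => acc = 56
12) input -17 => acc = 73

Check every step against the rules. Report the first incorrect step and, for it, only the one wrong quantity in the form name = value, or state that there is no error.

Recomputing the run from the initial state:
step 1: acc = 1
step 2: acc = 16
step 3: acc = 35
step 4: acc = 48
step 5: acc = 67
step 6: acc = 70
step 7: acc = 75
step 8: acc = 63
step 9: acc = 78
step 10: acc = 62
step 11: acc = 57
step 12: acc = 74
The first disagreement with the transcript is at step 8, where the value should be acc = 63.

step 8, acc = 63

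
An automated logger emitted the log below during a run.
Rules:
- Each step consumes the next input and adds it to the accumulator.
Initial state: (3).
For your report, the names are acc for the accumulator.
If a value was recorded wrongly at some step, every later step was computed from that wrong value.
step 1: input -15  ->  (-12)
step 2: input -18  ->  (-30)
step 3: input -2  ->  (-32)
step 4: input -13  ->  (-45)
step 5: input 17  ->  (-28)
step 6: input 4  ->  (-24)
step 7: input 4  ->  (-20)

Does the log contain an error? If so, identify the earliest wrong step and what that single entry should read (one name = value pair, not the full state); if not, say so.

no error

Recomputing the run from the initial state:
step 1: acc = -12
step 2: acc = -30
step 3: acc = -32
step 4: acc = -45
step 5: acc = -28
step 6: acc = -24
step 7: acc = -20
This matches the log at every step.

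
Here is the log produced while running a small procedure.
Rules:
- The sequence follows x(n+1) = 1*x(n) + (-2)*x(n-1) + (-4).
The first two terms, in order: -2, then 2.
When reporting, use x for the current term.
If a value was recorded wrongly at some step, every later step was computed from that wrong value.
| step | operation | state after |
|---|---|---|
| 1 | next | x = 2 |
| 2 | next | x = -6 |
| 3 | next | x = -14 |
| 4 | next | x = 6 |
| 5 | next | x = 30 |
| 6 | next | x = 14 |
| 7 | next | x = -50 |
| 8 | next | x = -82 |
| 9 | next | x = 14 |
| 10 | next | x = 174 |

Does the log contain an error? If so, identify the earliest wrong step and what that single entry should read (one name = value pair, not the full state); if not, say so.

step 4, x = -6

Step 1: x = 1*(2) + (-2)*(-2) + (-4) = 2 — in agreement.
Step 2: x = 1*(2) + (-2)*(2) + (-4) = -6 — agrees with the log.
Step 3: x = 1*(-6) + (-2)*(2) + (-4) = -14 — confirmed correct.
Step 4: x = 1*(-14) + (-2)*(-6) + (-4) = -6 — first mismatch against the log.
First deviation found at step 4; the corrected entry is x = -6.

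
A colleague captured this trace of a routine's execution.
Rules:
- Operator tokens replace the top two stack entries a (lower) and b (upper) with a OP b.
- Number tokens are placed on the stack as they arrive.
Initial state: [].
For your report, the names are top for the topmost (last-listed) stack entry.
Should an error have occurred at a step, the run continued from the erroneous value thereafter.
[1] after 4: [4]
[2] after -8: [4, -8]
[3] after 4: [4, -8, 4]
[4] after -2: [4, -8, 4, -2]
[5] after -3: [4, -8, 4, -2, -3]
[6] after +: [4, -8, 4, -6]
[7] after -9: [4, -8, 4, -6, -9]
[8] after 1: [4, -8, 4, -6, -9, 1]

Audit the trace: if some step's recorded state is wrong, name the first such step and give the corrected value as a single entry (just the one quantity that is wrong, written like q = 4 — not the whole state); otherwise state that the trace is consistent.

1. push 4: top = 4 (matches)
2. push -8: top = -8 (confirmed correct)
3. push 4: top = 4 (same as recorded)
4. push -2: top = -2 (checks out)
5. push -3: top = -3 (agrees with the trace)
6. -2 + -3 = -5 (this is not what the trace shows)
First incorrect step: 6; the correct value is top = -5.

step 6, top = -5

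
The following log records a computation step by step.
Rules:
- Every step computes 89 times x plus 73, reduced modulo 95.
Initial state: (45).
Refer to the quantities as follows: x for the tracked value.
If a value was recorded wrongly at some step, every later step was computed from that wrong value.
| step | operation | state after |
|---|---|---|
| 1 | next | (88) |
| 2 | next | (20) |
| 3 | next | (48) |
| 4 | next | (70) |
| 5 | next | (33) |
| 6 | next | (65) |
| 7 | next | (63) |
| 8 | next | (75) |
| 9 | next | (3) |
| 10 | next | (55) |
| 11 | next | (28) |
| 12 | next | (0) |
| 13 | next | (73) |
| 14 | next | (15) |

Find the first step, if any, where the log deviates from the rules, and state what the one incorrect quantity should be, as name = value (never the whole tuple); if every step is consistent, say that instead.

no error

Step 1: x = (89*45 + 73) mod 95 = 88 — verified.
Step 2: x = (89*88 + 73) mod 95 = 20 — in agreement.
Step 3: x = (89*20 + 73) mod 95 = 48 — confirmed correct.
Step 4: x = (89*48 + 73) mod 95 = 70 — in agreement.
Step 5: x = (89*70 + 73) mod 95 = 33 — confirmed correct.
Step 6: x = (89*33 + 73) mod 95 = 65 — in agreement.
Step 7: x = (89*65 + 73) mod 95 = 63 — checks out.
Step 8: x = (89*63 + 73) mod 95 = 75 — same as recorded.
Step 9: x = (89*75 + 73) mod 95 = 3 — confirmed correct.
Step 10: x = (89*3 + 73) mod 95 = 55 — same as recorded.
Step 11: x = (89*55 + 73) mod 95 = 28 — agrees with the log.
Step 12: x = (89*28 + 73) mod 95 = 0 — checks out.
Step 13: x = (89*0 + 73) mod 95 = 73 — exactly as logged.
Step 14: x = (89*73 + 73) mod 95 = 15 — agrees with the log.
All steps check out; nothing to correct.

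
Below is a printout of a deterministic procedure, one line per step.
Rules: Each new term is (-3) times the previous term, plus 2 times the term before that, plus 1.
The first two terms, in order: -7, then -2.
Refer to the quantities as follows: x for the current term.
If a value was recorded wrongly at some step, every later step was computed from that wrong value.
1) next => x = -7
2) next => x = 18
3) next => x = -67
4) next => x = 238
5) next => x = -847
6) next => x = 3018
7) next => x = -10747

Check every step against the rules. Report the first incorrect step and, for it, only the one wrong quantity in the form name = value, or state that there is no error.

Recomputing the run from the initial state:
step 1: x = -7
step 2: x = 18
step 3: x = -67
step 4: x = 238
step 5: x = -847
step 6: x = 3018
step 7: x = -10747
This matches the printout at every step.

no error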